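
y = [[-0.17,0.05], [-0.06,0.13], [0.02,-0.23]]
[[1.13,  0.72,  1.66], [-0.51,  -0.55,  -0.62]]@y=[[-0.2, -0.23], [0.11, 0.05]]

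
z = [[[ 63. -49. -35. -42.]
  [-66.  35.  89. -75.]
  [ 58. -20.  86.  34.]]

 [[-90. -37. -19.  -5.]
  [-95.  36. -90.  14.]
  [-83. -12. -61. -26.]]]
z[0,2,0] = 58.0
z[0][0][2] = -35.0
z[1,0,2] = -19.0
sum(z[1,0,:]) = -151.0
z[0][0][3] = -42.0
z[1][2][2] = -61.0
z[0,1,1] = 35.0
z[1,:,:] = [[-90.0, -37.0, -19.0, -5.0], [-95.0, 36.0, -90.0, 14.0], [-83.0, -12.0, -61.0, -26.0]]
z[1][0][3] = -5.0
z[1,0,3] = -5.0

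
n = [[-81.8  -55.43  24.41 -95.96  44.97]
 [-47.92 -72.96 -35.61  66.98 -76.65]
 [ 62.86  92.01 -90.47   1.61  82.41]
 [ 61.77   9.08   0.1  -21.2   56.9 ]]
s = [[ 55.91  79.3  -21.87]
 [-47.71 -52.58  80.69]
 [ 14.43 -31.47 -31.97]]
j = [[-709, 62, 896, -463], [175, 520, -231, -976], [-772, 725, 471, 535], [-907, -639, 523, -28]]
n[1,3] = 66.98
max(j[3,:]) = 523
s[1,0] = -47.71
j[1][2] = -231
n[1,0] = -47.92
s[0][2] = -21.87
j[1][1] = 520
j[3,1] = -639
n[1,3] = 66.98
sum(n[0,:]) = -163.80999999999997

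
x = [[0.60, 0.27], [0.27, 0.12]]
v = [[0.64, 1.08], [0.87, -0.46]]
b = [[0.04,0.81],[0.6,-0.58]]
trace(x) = 0.72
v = x + b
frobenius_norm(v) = 1.60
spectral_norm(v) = 1.26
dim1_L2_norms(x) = [0.66, 0.3]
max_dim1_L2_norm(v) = 1.26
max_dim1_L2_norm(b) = 0.83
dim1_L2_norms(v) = [1.26, 0.98]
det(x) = -0.00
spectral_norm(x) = 0.72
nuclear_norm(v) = 2.24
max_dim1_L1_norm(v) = 1.72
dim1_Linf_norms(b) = [0.81, 0.6]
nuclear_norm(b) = 1.54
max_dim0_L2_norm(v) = 1.17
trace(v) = 0.18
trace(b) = -0.54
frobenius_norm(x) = 0.72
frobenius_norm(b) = 1.16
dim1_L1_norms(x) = [0.87, 0.39]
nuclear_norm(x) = 0.72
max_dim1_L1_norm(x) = 0.87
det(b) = -0.51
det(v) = -1.23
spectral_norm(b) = 1.06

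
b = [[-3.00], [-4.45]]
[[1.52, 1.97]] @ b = [[-13.33]]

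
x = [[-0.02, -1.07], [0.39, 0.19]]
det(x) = 0.41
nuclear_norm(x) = 1.47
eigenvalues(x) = [(0.08+0.64j), (0.08-0.64j)]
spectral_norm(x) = 1.09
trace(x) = 0.17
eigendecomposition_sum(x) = [[(-0.01+0.33j),(-0.54+0.07j)], [0.20-0.03j,0.10+0.31j]] + [[-0.01-0.33j, (-0.54-0.07j)],[(0.2+0.03j), 0.10-0.31j]]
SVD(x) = [[0.98,-0.21],[-0.21,-0.98]] @ diag([1.09077603661389, 0.37908790266756637]) @ [[-0.09, -1.00], [-1.00, 0.09]]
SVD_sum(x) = [[-0.1, -1.06], [0.02, 0.22]] + [[0.08,-0.01], [0.37,-0.03]]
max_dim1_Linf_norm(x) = 1.07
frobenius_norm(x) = 1.15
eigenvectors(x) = [[(-0.86+0j), (-0.86-0j)], [(0.08+0.51j), (0.08-0.51j)]]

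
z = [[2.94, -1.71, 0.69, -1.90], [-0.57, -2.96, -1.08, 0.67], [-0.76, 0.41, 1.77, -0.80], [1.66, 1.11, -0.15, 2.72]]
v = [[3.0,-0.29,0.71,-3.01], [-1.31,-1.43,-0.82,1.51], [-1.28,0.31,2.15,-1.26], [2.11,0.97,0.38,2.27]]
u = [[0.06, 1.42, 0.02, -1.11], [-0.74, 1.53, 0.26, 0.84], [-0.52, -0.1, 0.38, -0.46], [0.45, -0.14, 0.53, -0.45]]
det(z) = -61.22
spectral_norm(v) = 4.86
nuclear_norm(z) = 12.26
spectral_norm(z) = 4.17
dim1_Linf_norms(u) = [1.42, 1.53, 0.52, 0.53]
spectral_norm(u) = 2.17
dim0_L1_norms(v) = [7.7, 3.0, 4.06, 8.05]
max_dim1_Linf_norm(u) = 1.53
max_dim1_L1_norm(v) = 7.01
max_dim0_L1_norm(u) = 3.19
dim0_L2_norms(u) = [1.01, 2.09, 0.7, 1.53]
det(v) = -44.72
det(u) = 1.56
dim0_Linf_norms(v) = [3.0, 1.43, 2.15, 3.01]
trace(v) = 5.99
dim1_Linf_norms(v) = [3.01, 1.51, 2.15, 2.27]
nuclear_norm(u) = 5.14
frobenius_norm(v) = 6.63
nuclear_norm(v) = 11.97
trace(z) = 4.47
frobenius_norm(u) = 2.87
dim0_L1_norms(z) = [5.93, 6.19, 3.69, 6.09]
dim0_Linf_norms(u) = [0.74, 1.53, 0.53, 1.11]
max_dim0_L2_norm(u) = 2.09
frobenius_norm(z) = 6.50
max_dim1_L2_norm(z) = 3.96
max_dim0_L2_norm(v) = 4.25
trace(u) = 1.52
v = u + z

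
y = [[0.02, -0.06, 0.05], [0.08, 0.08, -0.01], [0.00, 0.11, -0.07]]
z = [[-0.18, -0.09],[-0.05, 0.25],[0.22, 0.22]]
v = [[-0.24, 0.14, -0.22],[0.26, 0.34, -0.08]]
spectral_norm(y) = 0.17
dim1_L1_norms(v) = [0.6, 0.68]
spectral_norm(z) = 0.40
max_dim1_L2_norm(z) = 0.31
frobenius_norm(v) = 0.56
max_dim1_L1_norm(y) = 0.18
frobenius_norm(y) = 0.19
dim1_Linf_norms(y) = [0.06, 0.08, 0.11]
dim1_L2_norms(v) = [0.35, 0.44]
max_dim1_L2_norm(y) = 0.13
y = z @ v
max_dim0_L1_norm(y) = 0.25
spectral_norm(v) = 0.44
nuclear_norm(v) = 0.79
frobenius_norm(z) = 0.45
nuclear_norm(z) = 0.61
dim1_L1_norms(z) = [0.27, 0.3, 0.44]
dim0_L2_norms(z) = [0.29, 0.34]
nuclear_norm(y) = 0.26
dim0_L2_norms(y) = [0.08, 0.15, 0.09]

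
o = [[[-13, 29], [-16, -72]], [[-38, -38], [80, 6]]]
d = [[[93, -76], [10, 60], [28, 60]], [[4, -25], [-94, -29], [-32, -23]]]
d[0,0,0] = 93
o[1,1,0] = 80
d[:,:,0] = [[93, 10, 28], [4, -94, -32]]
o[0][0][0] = -13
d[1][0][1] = -25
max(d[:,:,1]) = 60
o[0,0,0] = -13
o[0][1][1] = -72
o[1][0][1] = -38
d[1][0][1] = -25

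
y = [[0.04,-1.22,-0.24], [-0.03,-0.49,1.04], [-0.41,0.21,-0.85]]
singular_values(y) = [1.5, 1.2, 0.34]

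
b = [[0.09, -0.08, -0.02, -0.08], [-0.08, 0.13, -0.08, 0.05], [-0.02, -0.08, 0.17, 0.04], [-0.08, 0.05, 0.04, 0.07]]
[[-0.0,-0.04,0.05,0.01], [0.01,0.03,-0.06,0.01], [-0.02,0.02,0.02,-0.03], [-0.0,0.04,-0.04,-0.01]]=b @ [[0.12, -0.44, 0.39, 0.12], [-0.09, 0.01, -0.34, 0.25], [-0.18, 0.09, -0.03, 0.01], [0.27, -0.02, 0.18, -0.20]]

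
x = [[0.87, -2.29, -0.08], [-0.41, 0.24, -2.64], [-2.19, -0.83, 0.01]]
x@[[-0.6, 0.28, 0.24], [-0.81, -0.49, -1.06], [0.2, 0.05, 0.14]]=[[1.32,1.36,2.62], [-0.48,-0.36,-0.72], [1.99,-0.21,0.36]]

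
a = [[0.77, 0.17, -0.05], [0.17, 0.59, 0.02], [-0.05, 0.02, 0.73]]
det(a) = 0.308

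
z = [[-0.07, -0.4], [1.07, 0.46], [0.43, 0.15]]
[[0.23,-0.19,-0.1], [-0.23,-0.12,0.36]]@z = [[-0.26, -0.19], [0.04, 0.09]]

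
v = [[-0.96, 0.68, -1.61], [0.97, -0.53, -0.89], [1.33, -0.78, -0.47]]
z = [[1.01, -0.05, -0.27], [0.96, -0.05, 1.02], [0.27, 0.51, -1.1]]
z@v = [[-1.38, 0.92, -1.45], [0.39, -0.12, -1.98], [-1.23, 0.77, -0.37]]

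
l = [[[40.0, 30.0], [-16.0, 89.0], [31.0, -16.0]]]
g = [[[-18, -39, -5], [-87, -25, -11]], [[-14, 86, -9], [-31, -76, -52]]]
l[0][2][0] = 31.0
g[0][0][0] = -18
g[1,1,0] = -31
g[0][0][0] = -18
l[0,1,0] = -16.0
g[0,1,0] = -87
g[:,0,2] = [-5, -9]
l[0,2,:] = [31.0, -16.0]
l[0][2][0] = 31.0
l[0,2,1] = -16.0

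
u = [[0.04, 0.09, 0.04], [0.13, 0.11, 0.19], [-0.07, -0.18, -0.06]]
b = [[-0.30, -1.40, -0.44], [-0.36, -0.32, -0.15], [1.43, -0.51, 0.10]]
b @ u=[[-0.16,  -0.10,  -0.25], [-0.05,  -0.04,  -0.07], [-0.02,  0.05,  -0.05]]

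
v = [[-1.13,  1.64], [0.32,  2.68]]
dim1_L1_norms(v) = [2.77, 3.0]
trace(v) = 1.55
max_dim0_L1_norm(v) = 4.32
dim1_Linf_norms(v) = [1.64, 2.68]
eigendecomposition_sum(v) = [[-1.22, 0.51], [0.10, -0.04]] + [[0.09,1.13], [0.22,2.72]]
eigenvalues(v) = [-1.26, 2.81]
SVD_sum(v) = [[-0.2, 1.75], [-0.3, 2.61]] + [[-0.93, -0.11], [0.62, 0.07]]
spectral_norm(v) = 3.16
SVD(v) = [[0.56, 0.83], [0.83, -0.56]] @ diag([3.1602457049360995, 1.1243429567676118]) @ [[-0.11, 0.99], [-0.99, -0.11]]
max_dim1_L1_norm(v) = 3.0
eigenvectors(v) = [[-1.0, -0.38], [0.08, -0.92]]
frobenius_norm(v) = 3.35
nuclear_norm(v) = 4.28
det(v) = -3.55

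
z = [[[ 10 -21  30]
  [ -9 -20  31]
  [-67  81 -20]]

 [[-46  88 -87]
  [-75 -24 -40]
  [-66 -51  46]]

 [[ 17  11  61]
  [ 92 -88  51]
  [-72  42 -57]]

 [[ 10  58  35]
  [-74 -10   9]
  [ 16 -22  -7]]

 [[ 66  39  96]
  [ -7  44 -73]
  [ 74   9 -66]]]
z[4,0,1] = 39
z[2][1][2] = 51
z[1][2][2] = 46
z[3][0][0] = 10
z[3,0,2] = 35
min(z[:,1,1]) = -88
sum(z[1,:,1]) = 13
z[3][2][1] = -22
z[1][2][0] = -66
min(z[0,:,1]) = -21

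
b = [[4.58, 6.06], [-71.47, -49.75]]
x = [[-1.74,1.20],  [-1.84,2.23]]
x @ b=[[-93.73, -70.24], [-167.81, -122.09]]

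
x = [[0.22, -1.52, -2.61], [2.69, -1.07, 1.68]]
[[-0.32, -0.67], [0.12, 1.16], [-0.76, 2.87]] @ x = [[-1.87, 1.20, -0.29],[3.15, -1.42, 1.64],[7.55, -1.92, 6.81]]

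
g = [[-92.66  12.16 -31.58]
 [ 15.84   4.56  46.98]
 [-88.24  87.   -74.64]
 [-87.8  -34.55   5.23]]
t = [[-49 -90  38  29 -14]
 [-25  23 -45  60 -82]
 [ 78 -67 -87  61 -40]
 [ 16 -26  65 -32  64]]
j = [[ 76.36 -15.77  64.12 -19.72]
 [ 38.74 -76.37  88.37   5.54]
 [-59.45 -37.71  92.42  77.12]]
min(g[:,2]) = -74.64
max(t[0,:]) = 38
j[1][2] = 88.37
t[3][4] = 64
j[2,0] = -59.45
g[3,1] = -34.55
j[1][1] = -76.37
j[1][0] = 38.74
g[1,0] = 15.84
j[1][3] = 5.54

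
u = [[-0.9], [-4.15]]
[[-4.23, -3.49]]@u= [[18.29]]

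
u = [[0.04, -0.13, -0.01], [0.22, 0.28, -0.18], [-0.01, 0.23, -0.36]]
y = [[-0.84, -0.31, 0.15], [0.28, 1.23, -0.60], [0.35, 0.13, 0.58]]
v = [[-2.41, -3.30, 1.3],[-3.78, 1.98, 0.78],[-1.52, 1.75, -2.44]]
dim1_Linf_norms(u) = [0.13, 0.28, 0.36]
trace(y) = 0.97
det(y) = -0.61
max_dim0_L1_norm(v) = 7.71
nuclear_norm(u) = 0.88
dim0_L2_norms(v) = [4.73, 4.23, 2.87]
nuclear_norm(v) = 11.44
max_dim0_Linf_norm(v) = 3.78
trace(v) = -2.87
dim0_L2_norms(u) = [0.22, 0.38, 0.4]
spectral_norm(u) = 0.55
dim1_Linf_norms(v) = [3.3, 3.78, 2.44]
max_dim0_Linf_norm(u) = 0.36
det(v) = 44.59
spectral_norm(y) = 1.51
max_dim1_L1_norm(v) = 7.01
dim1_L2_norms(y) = [0.91, 1.4, 0.69]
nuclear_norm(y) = 2.84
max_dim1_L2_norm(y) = 1.4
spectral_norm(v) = 4.83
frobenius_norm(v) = 6.97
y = v @ u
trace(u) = -0.04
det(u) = -0.01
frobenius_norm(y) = 1.80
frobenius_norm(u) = 0.60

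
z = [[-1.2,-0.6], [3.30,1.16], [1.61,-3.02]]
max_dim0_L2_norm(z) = 3.86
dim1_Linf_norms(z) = [1.2, 3.3, 3.02]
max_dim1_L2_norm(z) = 3.5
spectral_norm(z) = 3.87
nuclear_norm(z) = 7.15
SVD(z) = [[-0.30, 0.21], [0.83, -0.43], [0.47, 0.88]] @ diag([3.866013606693163, 3.2866455228489917]) @ [[1.00,-0.08], [-0.08,-1.00]]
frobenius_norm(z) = 5.07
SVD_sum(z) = [[-1.15, 0.09], [3.19, -0.24], [1.83, -0.14]] + [[-0.05,-0.69], [0.11,1.40], [-0.22,-2.88]]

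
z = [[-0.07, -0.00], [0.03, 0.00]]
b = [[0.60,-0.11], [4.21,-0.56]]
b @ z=[[-0.05, 0.0], [-0.31, 0.0]]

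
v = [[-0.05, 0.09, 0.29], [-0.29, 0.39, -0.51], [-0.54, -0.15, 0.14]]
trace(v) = 0.48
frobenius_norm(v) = 0.96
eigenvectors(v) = [[0.05-0.53j, (0.05+0.53j), (0.01+0j)], [0.56+0.19j, (0.56-0.19j), -0.95+0.00j], [0.61+0.00j, (0.61-0j), 0.32+0.00j]]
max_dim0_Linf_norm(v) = 0.54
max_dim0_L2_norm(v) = 0.61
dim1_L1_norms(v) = [0.43, 1.19, 0.83]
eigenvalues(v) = [(-0.04+0.43j), (-0.04-0.43j), (0.57+0j)]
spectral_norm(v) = 0.72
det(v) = 0.10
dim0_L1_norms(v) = [0.88, 0.63, 0.94]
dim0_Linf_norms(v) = [0.54, 0.39, 0.51]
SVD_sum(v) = [[0.07, -0.08, 0.12], [-0.3, 0.34, -0.53], [-0.02, 0.03, -0.04]] + [[-0.12,-0.03,0.05], [0.01,0.00,-0.01], [-0.52,-0.13,0.21]] + [[-0.0,  0.20,  0.12], [-0.0,  0.05,  0.03], [0.0,  -0.04,  -0.03]]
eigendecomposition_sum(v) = [[(-0.02+0.21j),(0.05+0.01j),(0.14+0.01j)], [(-0.22-0.08j),(-0.02+0.05j),-0.05+0.15j], [(-0.24-0j),-0.00+0.05j,0.16j]] + [[-0.02-0.21j, 0.05-0.01j, (0.14-0.01j)], [-0.22+0.08j, (-0.02-0.05j), -0.05-0.15j], [-0.24+0.00j, (-0-0.05j), -0.16j]] + [[(-0+0j), -0.01+0.00j, (0.01+0j)], [0.16-0.00j, (0.43-0j), (-0.41-0j)], [-0.05+0.00j, -0.14+0.00j, 0.14+0.00j]]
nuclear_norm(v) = 1.55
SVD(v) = [[0.22, 0.22, -0.95], [-0.97, -0.03, -0.23], [-0.08, 0.97, 0.21]] @ diag([0.7212044630198846, 0.5875583393539993, 0.2435966345739837]) @ [[0.43,  -0.48,  0.76],[-0.90,  -0.23,  0.37],[0.00,  -0.84,  -0.54]]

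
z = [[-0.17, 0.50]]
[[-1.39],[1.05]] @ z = [[0.24,-0.7], [-0.18,0.52]]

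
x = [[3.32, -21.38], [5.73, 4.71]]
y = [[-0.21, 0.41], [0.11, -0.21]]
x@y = [[-3.05,5.85], [-0.69,1.36]]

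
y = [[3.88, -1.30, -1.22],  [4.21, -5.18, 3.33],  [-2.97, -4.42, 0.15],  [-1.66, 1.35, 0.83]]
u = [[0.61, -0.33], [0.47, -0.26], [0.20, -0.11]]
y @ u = [[1.51,-0.81], [0.8,-0.41], [-3.86,2.11], [-0.21,0.11]]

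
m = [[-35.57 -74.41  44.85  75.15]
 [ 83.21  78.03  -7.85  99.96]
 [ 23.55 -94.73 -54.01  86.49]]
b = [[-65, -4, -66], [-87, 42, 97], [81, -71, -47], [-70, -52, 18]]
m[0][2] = 44.85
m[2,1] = -94.73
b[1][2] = 97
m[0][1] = -74.41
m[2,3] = 86.49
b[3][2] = 18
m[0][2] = 44.85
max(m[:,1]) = 78.03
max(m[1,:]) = 99.96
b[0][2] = -66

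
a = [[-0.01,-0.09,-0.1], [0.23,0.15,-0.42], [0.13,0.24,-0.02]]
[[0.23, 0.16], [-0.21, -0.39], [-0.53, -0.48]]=a @ [[-0.76, -4.26], [-1.84, 0.18], [-0.57, -1.35]]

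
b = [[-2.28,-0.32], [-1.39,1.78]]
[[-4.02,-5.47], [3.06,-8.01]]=b@[[1.37, 2.73], [2.79, -2.37]]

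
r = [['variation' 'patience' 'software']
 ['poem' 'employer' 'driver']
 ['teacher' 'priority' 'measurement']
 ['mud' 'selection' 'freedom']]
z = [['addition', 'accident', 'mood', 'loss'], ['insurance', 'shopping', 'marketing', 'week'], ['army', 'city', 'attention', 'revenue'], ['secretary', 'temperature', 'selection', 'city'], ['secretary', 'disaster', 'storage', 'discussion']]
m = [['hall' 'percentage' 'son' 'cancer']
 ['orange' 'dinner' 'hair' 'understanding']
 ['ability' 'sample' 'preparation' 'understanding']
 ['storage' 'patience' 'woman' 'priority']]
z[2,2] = 'attention'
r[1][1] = 'employer'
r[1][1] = 'employer'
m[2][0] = 'ability'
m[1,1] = 'dinner'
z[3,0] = 'secretary'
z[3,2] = 'selection'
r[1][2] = 'driver'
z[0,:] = ['addition', 'accident', 'mood', 'loss']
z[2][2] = 'attention'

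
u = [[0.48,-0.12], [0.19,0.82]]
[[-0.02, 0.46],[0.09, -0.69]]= u @ [[-0.02,0.71], [0.11,-1.01]]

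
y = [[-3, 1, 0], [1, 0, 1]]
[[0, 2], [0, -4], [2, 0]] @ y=[[2, 0, 2], [-4, 0, -4], [-6, 2, 0]]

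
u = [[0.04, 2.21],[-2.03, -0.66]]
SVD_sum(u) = [[1.03,  1.55],[-0.93,  -1.39]] + [[-0.99, 0.66],[-1.10, 0.73]]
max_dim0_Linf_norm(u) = 2.21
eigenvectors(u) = [[(0.72+0j),  (0.72-0j)], [-0.11+0.68j,  (-0.11-0.68j)]]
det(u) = 4.46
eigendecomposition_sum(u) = [[0.02+1.07j, 1.11+0.16j], [(-1.02-0.15j), -0.33+1.02j]] + [[0.02-1.07j,1.11-0.16j], [(-1.02+0.15j),-0.33-1.02j]]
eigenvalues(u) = [(-0.31+2.09j), (-0.31-2.09j)]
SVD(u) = [[0.74, -0.67], [-0.67, -0.74]] @ diag([2.5039314353840507, 1.7811589954003448]) @ [[0.55, 0.83], [0.83, -0.55]]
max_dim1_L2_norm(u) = 2.21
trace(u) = -0.62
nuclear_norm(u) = 4.29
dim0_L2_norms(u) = [2.03, 2.31]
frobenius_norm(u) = 3.07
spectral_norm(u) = 2.50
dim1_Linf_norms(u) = [2.21, 2.03]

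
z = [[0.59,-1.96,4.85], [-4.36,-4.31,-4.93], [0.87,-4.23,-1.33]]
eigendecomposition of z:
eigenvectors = [[-0.70, 0.76, -0.18],[0.55, -0.13, 0.78],[-0.45, -0.64, 0.6]]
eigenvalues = [5.24, -3.19, -7.1]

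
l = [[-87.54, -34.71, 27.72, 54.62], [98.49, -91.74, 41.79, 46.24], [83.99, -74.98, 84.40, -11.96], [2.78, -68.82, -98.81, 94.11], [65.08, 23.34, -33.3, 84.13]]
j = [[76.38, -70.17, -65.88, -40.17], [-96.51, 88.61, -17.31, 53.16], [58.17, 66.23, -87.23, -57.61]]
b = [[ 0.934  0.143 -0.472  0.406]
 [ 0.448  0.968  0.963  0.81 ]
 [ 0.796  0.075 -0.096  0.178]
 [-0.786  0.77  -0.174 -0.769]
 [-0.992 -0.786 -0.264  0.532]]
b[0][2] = -0.472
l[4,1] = 23.34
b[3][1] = 0.77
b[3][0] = -0.786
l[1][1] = -91.74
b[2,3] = 0.178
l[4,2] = -33.3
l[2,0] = 83.99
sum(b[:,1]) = 1.17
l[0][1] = -34.71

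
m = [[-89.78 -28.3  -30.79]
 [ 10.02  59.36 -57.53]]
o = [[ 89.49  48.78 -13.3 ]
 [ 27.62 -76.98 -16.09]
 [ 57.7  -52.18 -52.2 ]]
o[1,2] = -16.09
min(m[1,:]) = -57.53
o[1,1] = -76.98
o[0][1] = 48.78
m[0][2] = -30.79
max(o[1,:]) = 27.62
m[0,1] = -28.3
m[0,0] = -89.78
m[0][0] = -89.78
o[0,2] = -13.3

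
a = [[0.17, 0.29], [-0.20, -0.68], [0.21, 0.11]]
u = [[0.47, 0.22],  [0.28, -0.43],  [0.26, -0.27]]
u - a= [[0.30, -0.07], [0.48, 0.25], [0.05, -0.38]]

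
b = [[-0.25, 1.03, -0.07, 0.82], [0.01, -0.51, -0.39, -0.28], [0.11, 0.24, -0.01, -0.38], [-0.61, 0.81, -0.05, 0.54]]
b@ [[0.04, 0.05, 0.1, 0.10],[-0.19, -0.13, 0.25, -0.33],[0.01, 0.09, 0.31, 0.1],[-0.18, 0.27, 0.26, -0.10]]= [[-0.35, 0.07, 0.42, -0.45], [0.14, -0.04, -0.32, 0.16], [0.03, -0.13, -0.03, -0.03], [-0.28, 0.01, 0.27, -0.39]]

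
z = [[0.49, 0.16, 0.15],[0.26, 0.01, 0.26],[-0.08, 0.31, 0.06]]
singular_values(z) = [0.63, 0.33, 0.16]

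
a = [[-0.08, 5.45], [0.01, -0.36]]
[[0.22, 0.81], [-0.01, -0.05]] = a @ [[0.01, 0.04], [0.04, 0.15]]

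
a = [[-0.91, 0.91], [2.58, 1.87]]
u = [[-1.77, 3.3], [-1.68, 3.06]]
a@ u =[[0.08, -0.22],[-7.71, 14.24]]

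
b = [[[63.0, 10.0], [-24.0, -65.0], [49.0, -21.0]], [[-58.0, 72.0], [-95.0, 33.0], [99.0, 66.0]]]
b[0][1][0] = -24.0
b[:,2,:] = [[49.0, -21.0], [99.0, 66.0]]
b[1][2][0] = 99.0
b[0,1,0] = -24.0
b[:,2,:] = [[49.0, -21.0], [99.0, 66.0]]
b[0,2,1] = -21.0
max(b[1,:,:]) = 99.0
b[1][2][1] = 66.0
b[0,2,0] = 49.0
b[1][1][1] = 33.0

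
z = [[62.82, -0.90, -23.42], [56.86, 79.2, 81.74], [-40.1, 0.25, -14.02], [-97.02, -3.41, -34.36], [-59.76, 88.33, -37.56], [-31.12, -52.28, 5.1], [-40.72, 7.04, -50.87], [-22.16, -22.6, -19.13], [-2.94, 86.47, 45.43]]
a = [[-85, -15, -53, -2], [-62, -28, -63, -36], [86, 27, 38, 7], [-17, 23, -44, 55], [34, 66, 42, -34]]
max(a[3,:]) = 55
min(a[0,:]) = -85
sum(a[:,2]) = -80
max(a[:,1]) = 66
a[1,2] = -63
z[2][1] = 0.25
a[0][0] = -85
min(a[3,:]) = -44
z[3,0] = -97.02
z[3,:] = [-97.02, -3.41, -34.36]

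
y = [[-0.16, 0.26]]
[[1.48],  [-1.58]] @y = [[-0.24, 0.38], [0.25, -0.41]]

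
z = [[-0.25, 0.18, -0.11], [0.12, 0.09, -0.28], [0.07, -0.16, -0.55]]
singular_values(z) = [0.64, 0.33, 0.17]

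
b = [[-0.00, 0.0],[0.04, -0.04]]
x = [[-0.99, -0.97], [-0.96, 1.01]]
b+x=[[-0.99, -0.97], [-0.92, 0.97]]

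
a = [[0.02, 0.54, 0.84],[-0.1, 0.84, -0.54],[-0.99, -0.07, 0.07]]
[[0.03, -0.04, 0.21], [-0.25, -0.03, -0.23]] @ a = [[-0.2, -0.03, 0.06], [0.23, -0.14, -0.21]]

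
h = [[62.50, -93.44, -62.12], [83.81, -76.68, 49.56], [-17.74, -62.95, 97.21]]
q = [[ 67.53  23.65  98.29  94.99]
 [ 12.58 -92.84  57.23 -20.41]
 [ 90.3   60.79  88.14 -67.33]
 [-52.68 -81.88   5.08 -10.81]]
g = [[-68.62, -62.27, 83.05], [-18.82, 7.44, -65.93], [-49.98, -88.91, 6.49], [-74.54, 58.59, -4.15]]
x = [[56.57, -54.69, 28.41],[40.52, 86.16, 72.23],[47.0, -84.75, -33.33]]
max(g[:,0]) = -18.82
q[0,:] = [67.53, 23.65, 98.29, 94.99]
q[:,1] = [23.65, -92.84, 60.79, -81.88]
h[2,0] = -17.74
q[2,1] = 60.79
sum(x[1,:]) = 198.91000000000003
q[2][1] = 60.79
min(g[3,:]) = -74.54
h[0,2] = -62.12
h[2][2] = 97.21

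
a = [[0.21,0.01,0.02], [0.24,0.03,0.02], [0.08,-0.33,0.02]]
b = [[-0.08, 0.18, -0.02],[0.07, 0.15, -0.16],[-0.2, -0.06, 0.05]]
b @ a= [[0.02, 0.01, 0.00], [0.04, 0.06, 0.00], [-0.05, -0.02, -0.0]]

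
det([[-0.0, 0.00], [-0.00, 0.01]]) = 0.000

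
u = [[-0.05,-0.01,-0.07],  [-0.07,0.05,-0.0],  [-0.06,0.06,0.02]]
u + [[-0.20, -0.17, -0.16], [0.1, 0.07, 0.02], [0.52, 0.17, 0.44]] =[[-0.25, -0.18, -0.23], [0.03, 0.12, 0.02], [0.46, 0.23, 0.46]]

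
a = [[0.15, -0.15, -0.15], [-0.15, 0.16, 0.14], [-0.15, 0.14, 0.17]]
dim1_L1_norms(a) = [0.45, 0.45, 0.46]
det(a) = 0.00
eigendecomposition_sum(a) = [[0.15, -0.15, -0.15], [-0.15, 0.15, 0.15], [-0.15, 0.15, 0.16]] + [[0.0, 0.00, 0.0], [0.00, 0.0, 0.00], [0.00, 0.0, 0.00]] + [[0.0, -0.00, 0.0], [-0.00, 0.01, -0.01], [0.0, -0.01, 0.01]]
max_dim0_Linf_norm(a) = 0.17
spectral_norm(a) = 0.45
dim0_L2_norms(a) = [0.26, 0.26, 0.27]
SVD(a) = [[-0.57, 0.1, 0.81], [0.57, -0.66, 0.49], [0.59, 0.75, 0.32]] @ diag([0.45338482719548767, 0.025307893840208543, 0.0013072789643037508]) @ [[-0.57, 0.57, 0.59], [0.10, -0.66, 0.75], [0.81, 0.49, 0.32]]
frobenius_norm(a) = 0.45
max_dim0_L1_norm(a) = 0.46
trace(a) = 0.48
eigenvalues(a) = [0.45, 0.0, 0.03]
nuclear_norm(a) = 0.48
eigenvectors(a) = [[0.57, -0.81, 0.1], [-0.57, -0.49, -0.66], [-0.59, -0.32, 0.75]]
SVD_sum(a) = [[0.15, -0.15, -0.15],[-0.15, 0.15, 0.15],[-0.15, 0.15, 0.16]] + [[0.00,-0.0,0.00], [-0.00,0.01,-0.01], [0.00,-0.01,0.01]] + [[0.0, 0.0, 0.0], [0.00, 0.0, 0.0], [0.0, 0.00, 0.00]]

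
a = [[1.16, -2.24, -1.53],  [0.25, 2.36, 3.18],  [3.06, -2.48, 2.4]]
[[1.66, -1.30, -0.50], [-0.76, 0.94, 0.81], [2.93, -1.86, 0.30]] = a @ [[0.73, -0.33, -0.05], [-0.33, 0.38, 0.04], [-0.05, 0.04, 0.23]]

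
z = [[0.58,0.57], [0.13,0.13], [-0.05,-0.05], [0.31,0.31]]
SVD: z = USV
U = [[-0.86, 0.51], [-0.19, -0.33], [0.07, 0.13], [-0.46, -0.79]]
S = [0.94, 0.0]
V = [[-0.71, -0.7], [0.70, -0.71]]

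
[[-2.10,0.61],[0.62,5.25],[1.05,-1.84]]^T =[[-2.10, 0.62, 1.05], [0.61, 5.25, -1.84]]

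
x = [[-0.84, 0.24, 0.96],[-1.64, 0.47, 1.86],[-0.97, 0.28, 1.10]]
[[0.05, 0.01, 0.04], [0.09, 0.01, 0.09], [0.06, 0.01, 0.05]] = x @[[-0.02, 0.05, 0.11],[0.01, -0.04, 0.21],[0.03, 0.06, 0.09]]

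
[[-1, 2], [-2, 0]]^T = [[-1, -2], [2, 0]]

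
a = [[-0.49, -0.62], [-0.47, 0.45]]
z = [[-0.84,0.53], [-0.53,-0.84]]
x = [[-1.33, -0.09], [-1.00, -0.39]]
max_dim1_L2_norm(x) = 1.33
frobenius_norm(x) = 1.71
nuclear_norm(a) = 1.44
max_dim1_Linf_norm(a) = 0.62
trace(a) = -0.04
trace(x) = -1.72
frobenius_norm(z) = 1.40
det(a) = -0.51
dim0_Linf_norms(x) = [1.33, 0.39]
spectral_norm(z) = 0.99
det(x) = 0.43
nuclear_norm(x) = 1.95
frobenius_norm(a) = 1.02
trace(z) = -1.68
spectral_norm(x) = 1.69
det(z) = 0.99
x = z + a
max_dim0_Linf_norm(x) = 1.33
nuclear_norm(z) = 1.99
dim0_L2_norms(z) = [0.99, 0.99]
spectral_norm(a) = 0.80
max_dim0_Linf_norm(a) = 0.62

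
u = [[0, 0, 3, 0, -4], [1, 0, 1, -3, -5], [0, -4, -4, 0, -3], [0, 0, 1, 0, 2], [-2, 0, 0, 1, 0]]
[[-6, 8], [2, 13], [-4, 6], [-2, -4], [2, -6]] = u @[[-2, 3], [3, 0], [-2, 0], [-2, 0], [0, -2]]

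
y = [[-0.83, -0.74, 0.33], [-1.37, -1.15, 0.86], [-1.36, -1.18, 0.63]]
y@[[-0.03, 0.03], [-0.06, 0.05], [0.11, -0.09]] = [[0.11, -0.09], [0.20, -0.18], [0.18, -0.16]]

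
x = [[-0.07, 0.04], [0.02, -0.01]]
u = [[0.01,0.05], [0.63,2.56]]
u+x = [[-0.06, 0.09], [0.65, 2.55]]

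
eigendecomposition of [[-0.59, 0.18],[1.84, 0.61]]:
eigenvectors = [[-0.61, -0.12], [0.79, -0.99]]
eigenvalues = [-0.82, 0.84]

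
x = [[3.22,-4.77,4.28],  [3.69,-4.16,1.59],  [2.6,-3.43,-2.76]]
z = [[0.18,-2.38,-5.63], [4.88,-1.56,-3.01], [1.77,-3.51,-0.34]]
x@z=[[-15.12,  -15.25,  -5.23],  [-16.82,  -7.87,  -8.79],  [-21.16,  8.85,  -3.38]]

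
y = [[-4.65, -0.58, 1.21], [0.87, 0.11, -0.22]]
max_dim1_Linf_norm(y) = 4.65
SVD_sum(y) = [[-4.65,-0.58,1.21],  [0.87,0.11,-0.23]] + [[0.0,0.0,0.00], [0.0,0.00,0.01]]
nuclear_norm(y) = 4.93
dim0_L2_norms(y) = [4.73, 0.59, 1.23]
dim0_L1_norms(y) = [5.52, 0.69, 1.43]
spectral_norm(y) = 4.92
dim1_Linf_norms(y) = [4.65, 0.87]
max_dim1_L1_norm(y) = 6.44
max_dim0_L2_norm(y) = 4.73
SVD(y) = [[-0.98, 0.18], [0.18, 0.98]] @ diag([4.9234500503905885, 0.006292957087106915]) @ [[0.96,0.12,-0.25], [0.21,0.26,0.94]]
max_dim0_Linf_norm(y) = 4.65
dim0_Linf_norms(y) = [4.65, 0.58, 1.21]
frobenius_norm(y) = 4.92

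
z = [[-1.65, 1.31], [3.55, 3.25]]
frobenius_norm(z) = 5.25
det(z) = -10.01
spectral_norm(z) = 4.83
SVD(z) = [[-0.08, 1.0], [1.0, 0.08]] @ diag([4.827082114581597, 2.0743380291279565]) @ [[0.76, 0.65],  [-0.65, 0.76]]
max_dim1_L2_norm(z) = 4.81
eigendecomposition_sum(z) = [[-2.16, 0.49], [1.34, -0.31]] + [[0.51,  0.82], [2.21,  3.56]]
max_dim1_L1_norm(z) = 6.8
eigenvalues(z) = [-2.46, 4.06]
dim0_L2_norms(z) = [3.91, 3.5]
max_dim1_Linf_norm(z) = 3.55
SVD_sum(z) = [[-0.31, -0.26], [3.66, 3.12]] + [[-1.34, 1.57], [-0.11, 0.13]]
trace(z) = 1.60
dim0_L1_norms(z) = [5.2, 4.56]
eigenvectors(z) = [[-0.85, -0.22], [0.53, -0.97]]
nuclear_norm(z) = 6.90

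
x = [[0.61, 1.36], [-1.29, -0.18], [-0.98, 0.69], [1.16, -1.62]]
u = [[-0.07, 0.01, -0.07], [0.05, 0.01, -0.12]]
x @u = [[0.03, 0.02, -0.21],[0.08, -0.01, 0.11],[0.10, -0.00, -0.01],[-0.16, -0.00, 0.11]]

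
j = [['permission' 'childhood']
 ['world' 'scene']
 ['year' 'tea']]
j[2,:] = ['year', 'tea']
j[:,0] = ['permission', 'world', 'year']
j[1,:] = ['world', 'scene']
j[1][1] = 'scene'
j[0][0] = 'permission'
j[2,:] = ['year', 'tea']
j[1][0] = 'world'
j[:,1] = ['childhood', 'scene', 'tea']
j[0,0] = 'permission'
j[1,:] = ['world', 'scene']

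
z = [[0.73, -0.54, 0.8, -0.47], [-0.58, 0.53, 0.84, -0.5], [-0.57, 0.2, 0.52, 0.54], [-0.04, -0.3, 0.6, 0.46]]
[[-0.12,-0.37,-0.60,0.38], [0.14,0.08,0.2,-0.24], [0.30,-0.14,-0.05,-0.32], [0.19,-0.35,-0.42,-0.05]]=z@[[-0.19,  -0.08,  -0.22,  0.3], [0.01,  0.33,  0.49,  -0.21], [0.15,  -0.28,  -0.33,  -0.04], [0.21,  -0.19,  -0.18,  -0.16]]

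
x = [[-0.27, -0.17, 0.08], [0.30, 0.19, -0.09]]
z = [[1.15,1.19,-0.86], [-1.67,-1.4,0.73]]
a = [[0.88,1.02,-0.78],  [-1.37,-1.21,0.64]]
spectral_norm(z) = 2.95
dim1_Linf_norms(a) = [1.02, 1.37]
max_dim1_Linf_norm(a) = 1.37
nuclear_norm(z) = 3.21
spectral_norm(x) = 0.49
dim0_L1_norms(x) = [0.57, 0.36, 0.17]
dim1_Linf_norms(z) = [1.19, 1.67]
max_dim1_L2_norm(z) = 2.3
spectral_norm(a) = 2.47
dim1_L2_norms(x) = [0.33, 0.37]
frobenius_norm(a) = 2.48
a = z + x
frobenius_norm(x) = 0.49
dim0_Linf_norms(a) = [1.37, 1.21, 0.78]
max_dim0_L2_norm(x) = 0.4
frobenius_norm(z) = 2.96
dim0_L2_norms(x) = [0.4, 0.25, 0.12]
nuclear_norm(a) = 2.74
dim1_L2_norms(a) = [1.56, 1.94]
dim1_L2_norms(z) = [1.86, 2.3]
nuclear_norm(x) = 0.49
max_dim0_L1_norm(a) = 2.25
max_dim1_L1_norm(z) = 3.8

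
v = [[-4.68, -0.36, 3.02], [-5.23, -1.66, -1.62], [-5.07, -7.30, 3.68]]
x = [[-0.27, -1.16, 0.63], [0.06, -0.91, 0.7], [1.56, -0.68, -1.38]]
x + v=[[-4.95, -1.52, 3.65], [-5.17, -2.57, -0.92], [-3.51, -7.98, 2.3]]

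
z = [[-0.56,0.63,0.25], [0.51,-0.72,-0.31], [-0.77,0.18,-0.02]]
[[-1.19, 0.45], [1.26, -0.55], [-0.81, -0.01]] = z@[[0.8, 0.11], [-1.08, 0.48], [-0.24, 0.83]]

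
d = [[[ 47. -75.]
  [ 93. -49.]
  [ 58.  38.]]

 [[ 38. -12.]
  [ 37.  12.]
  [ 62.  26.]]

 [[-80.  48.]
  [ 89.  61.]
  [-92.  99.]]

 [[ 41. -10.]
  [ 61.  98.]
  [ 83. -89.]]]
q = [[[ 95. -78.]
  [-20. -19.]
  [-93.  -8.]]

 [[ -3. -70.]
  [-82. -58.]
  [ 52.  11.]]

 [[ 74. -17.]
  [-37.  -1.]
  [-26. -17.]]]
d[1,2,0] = 62.0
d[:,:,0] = [[47.0, 93.0, 58.0], [38.0, 37.0, 62.0], [-80.0, 89.0, -92.0], [41.0, 61.0, 83.0]]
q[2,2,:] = [-26.0, -17.0]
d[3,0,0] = 41.0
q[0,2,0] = -93.0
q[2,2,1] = -17.0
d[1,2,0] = 62.0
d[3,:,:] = [[41.0, -10.0], [61.0, 98.0], [83.0, -89.0]]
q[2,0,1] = -17.0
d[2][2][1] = 99.0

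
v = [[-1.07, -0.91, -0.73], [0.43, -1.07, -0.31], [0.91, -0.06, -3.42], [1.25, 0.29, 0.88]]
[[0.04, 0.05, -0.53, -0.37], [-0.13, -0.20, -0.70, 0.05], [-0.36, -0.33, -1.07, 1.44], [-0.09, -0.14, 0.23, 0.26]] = v @ [[-0.13, -0.17, -0.13, 0.39],[0.05, 0.10, 0.52, 0.20],[0.07, 0.05, 0.27, -0.32]]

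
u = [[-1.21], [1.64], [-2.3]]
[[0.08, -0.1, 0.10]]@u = [[-0.49]]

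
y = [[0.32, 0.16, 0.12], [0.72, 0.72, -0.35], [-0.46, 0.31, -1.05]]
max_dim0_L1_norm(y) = 1.52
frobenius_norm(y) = 1.65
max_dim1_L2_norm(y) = 1.19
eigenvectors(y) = [[-0.28, -0.52, -0.13], [-0.96, 0.73, 0.26], [-0.09, 0.45, 0.96]]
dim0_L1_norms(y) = [1.5, 1.19, 1.52]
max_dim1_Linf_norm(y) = 1.05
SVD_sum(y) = [[0.0, -0.02, 0.03], [-0.01, 0.33, -0.56], [-0.02, 0.54, -0.93]] + [[0.32,0.17,0.09],[0.73,0.39,0.21],[-0.44,-0.23,-0.13]] + [[-0.0, 0.00, 0.00], [0.00, -0.0, -0.00], [-0.0, 0.0, 0.00]]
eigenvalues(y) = [0.9, -0.01, -0.9]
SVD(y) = [[0.02, 0.35, 0.94],[-0.52, 0.8, -0.29],[-0.85, -0.48, 0.2]] @ diag([1.2544510342293447, 1.0668796470698958, 0.004519003091684571]) @ [[0.02, -0.51, 0.86], [0.85, 0.46, 0.25], [-0.52, 0.73, 0.44]]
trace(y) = -0.01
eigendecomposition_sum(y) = [[0.25, 0.19, -0.02], [0.86, 0.65, -0.06], [0.08, 0.06, -0.01]] + [[-0.01, 0.0, -0.0], [0.01, -0.0, 0.0], [0.01, -0.00, 0.00]] + [[0.07, -0.03, 0.14], [-0.15, 0.07, -0.29], [-0.54, 0.25, -1.05]]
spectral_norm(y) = 1.25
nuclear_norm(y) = 2.33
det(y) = 0.01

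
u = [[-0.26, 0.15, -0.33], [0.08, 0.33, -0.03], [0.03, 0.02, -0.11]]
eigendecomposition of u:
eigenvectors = [[0.21+0.00j,(0.95+0j),(0.95-0j)], [(0.98+0j),(-0.16-0.02j),-0.16+0.02j], [(0.06+0j),(-0.26-0.1j),(-0.26+0.1j)]]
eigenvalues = [(0.35+0j), (-0.19+0.03j), (-0.19-0.03j)]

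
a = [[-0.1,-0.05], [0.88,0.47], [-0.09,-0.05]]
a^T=[[-0.10, 0.88, -0.09],[-0.05, 0.47, -0.05]]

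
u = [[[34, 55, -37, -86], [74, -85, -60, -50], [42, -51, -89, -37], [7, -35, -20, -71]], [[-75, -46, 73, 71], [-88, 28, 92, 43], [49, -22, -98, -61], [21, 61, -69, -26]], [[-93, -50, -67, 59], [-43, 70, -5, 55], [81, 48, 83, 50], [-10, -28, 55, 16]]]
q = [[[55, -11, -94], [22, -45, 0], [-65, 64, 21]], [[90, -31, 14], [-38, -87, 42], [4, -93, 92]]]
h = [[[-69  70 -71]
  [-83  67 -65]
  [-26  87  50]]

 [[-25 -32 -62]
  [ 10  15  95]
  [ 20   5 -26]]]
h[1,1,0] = 10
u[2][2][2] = 83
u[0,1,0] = 74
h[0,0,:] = [-69, 70, -71]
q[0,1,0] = 22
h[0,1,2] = -65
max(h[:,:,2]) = 95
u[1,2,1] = -22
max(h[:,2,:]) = 87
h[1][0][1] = -32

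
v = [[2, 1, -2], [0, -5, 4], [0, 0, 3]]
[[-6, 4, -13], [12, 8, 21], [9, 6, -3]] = v @ [[0, 4, -5], [0, 0, -5], [3, 2, -1]]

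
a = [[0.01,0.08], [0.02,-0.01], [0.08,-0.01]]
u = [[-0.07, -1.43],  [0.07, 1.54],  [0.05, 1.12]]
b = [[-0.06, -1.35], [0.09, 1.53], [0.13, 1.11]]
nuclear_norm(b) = 2.39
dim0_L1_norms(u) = [0.19, 4.09]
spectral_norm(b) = 2.33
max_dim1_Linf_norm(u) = 1.54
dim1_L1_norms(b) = [1.41, 1.62, 1.24]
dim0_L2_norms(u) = [0.11, 2.38]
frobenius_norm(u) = 2.38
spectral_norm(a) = 0.08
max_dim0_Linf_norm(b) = 1.53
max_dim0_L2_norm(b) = 2.32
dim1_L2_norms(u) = [1.43, 1.54, 1.12]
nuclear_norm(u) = 2.39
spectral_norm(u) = 2.38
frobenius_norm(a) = 0.12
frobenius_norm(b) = 2.33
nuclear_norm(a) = 0.16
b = u + a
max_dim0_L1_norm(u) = 4.09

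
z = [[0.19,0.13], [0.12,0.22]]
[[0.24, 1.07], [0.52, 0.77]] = z@[[-0.57, 5.11], [2.66, 0.73]]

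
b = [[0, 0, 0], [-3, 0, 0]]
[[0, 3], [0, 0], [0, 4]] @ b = [[-9, 0, 0], [0, 0, 0], [-12, 0, 0]]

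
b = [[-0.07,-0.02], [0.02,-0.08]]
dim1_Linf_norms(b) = [0.07, 0.08]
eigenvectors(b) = [[(0.18+0.68j),(0.18-0.68j)], [(0.71+0j),0.71-0.00j]]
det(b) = 0.01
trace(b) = -0.15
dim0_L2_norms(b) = [0.07, 0.08]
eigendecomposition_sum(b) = [[(-0.03+0.02j),(-0.01-0.04j)], [0.01+0.04j,(-0.04-0j)]] + [[-0.03-0.02j, (-0.01+0.04j)], [0.01-0.04j, (-0.04+0j)]]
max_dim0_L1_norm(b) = 0.1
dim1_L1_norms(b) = [0.09, 0.1]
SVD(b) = [[0.13,0.99], [0.99,-0.13]] @ diag([0.08262087348130012, 0.07262087348130011]) @ [[0.13, -0.99], [-0.99, -0.13]]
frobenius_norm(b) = 0.11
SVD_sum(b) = [[0.00, -0.01], [0.01, -0.08]] + [[-0.07, -0.01], [0.01, 0.0]]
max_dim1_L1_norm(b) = 0.1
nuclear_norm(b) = 0.16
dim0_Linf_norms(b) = [0.07, 0.08]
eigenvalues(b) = [(-0.08+0.02j), (-0.08-0.02j)]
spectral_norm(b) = 0.08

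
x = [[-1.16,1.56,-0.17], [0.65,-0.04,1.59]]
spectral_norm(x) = 2.13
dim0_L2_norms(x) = [1.33, 1.56, 1.6]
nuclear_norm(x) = 3.62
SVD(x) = [[-0.83,0.56], [0.56,0.83]] @ diag([2.1326225582119145, 1.4873536984206772]) @ [[0.62,-0.62,0.49], [-0.08,0.57,0.82]]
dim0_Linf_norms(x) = [1.16, 1.56, 1.59]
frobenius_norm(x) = 2.60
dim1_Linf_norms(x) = [1.56, 1.59]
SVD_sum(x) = [[-1.09, 1.08, -0.86],[0.75, -0.74, 0.58]] + [[-0.07, 0.48, 0.69], [-0.10, 0.7, 1.01]]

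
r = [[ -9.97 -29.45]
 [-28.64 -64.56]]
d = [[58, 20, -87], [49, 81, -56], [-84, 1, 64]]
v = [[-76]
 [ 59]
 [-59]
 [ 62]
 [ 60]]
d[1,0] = 49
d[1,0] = 49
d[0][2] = -87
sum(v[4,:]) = 60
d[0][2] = -87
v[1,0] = 59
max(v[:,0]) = 62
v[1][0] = 59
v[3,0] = 62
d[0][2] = -87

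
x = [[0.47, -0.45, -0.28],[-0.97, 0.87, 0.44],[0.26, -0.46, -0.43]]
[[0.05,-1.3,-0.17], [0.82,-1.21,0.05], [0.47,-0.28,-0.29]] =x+[[-0.42, -0.85, 0.11],  [1.79, -2.08, -0.39],  [0.21, 0.18, 0.14]]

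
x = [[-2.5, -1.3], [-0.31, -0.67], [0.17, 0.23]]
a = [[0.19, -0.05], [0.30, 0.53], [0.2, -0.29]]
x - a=[[-2.69,-1.25], [-0.61,-1.20], [-0.03,0.52]]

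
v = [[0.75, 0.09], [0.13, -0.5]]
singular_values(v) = [0.76, 0.51]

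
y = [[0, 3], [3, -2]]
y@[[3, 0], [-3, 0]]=[[-9, 0], [15, 0]]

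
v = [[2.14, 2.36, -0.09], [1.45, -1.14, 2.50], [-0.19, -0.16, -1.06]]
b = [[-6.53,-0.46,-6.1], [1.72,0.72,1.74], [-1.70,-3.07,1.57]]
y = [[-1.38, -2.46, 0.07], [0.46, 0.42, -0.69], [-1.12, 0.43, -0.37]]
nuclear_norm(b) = 13.56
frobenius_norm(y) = 3.23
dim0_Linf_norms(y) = [1.38, 2.46, 0.69]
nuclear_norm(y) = 4.82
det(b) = -14.92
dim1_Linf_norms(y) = [2.46, 0.69, 1.12]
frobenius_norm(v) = 4.58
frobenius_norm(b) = 10.07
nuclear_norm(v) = 7.01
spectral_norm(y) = 2.90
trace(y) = -1.33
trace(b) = -4.24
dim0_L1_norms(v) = [3.78, 3.66, 3.65]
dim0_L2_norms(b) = [6.96, 3.19, 6.53]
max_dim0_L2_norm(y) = 2.53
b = y @ v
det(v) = 5.99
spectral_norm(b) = 9.30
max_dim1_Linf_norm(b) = 6.53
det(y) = -2.47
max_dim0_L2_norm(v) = 2.72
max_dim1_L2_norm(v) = 3.19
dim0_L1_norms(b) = [9.95, 4.25, 9.41]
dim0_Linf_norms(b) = [6.53, 3.07, 6.1]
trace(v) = -0.06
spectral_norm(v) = 3.28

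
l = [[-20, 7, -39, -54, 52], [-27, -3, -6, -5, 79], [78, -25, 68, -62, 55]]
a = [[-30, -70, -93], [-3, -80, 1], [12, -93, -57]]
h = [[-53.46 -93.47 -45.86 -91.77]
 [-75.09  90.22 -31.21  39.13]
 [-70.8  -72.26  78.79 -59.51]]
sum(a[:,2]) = -149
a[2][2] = -57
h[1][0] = -75.09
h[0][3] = -91.77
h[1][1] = 90.22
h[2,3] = -59.51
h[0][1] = -93.47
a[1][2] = 1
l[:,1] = [7, -3, -25]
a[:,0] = [-30, -3, 12]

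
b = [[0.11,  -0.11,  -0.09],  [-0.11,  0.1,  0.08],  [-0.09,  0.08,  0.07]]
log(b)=[[(-3.5+1.87j),-1.39+1.29j,-1.19+0.84j], [(-1.39+1.29j),(-3.89+0.9j),1.39+0.58j], [-1.19+0.84j,1.39+0.58j,-4.48+0.38j]]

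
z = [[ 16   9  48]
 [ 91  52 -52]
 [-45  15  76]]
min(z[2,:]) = -45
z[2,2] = 76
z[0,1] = 9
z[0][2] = 48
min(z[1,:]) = -52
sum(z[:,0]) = 62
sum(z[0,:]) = 73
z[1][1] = 52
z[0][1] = 9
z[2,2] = 76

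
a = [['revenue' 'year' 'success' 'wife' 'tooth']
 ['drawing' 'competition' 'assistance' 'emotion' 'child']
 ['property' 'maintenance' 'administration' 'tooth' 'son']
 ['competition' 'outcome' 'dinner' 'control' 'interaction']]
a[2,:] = ['property', 'maintenance', 'administration', 'tooth', 'son']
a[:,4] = ['tooth', 'child', 'son', 'interaction']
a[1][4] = 'child'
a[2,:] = ['property', 'maintenance', 'administration', 'tooth', 'son']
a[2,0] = 'property'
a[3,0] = 'competition'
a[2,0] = 'property'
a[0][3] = 'wife'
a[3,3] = 'control'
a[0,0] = 'revenue'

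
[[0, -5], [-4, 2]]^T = [[0, -4], [-5, 2]]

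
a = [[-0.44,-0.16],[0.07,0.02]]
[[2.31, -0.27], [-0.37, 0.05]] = a @ [[-5.45, 1.10], [0.54, -1.32]]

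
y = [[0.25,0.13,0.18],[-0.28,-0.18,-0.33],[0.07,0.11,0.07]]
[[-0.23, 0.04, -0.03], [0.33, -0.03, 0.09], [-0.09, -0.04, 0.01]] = y@ [[-0.42, 0.39, 0.06], [-0.21, -0.66, 0.36], [-0.53, 0.13, -0.52]]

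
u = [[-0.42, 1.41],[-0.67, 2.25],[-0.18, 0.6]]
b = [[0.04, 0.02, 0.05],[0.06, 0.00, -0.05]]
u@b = [[0.07, -0.01, -0.09], [0.11, -0.01, -0.15], [0.03, -0.0, -0.04]]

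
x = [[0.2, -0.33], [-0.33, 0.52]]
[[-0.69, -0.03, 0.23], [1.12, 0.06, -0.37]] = x @ [[-2.84, -0.14, 0.93], [0.36, 0.02, -0.12]]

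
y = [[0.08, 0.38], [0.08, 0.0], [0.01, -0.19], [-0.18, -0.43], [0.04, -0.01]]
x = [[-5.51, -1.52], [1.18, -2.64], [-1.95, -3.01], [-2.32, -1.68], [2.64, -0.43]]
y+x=[[-5.43, -1.14], [1.26, -2.64], [-1.94, -3.2], [-2.5, -2.11], [2.68, -0.44]]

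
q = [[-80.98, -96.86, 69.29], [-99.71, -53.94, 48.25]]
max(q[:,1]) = -53.94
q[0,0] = -80.98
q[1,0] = -99.71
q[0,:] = [-80.98, -96.86, 69.29]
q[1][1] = -53.94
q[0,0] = -80.98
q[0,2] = 69.29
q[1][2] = 48.25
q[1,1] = -53.94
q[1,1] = -53.94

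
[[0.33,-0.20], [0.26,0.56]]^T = [[0.33, 0.26], [-0.20, 0.56]]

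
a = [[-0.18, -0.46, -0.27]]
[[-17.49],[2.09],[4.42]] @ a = [[3.15, 8.05, 4.72], [-0.38, -0.96, -0.56], [-0.8, -2.03, -1.19]]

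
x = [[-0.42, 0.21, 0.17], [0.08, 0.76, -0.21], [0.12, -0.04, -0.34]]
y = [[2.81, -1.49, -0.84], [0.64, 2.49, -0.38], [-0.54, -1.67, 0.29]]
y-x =[[3.23, -1.7, -1.01], [0.56, 1.73, -0.17], [-0.66, -1.63, 0.63]]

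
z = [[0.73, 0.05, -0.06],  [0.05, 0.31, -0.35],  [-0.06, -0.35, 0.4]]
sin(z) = [[0.66, 0.04, -0.05], [0.04, 0.28, -0.32], [-0.05, -0.32, 0.37]]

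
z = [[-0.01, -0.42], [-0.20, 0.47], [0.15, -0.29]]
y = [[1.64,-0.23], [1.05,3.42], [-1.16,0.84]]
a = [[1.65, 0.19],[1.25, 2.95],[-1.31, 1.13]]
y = a + z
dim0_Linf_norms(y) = [1.64, 3.42]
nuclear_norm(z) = 0.88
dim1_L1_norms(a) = [1.84, 4.2, 2.44]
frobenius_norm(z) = 0.74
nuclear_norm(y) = 5.74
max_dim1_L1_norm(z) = 0.67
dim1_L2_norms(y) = [1.66, 3.58, 1.43]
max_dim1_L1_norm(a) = 4.2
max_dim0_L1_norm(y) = 4.49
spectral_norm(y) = 3.62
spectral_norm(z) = 0.72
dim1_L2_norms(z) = [0.42, 0.51, 0.33]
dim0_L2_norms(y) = [2.27, 3.53]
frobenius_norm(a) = 4.00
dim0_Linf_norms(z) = [0.2, 0.47]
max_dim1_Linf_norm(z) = 0.47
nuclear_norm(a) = 5.54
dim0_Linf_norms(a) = [1.65, 2.95]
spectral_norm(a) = 3.35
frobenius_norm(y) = 4.19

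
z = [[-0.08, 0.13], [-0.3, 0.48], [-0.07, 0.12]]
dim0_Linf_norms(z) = [0.3, 0.48]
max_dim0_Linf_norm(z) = 0.48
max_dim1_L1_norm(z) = 0.78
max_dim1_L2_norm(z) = 0.57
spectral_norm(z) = 0.60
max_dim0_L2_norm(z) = 0.51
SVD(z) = [[-0.25, 0.18],  [-0.94, -0.28],  [-0.23, 0.94]] @ diag([0.6024802494208694, 0.004189159553779319]) @ [[0.53, -0.85], [0.85, 0.53]]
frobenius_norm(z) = 0.60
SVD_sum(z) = [[-0.08, 0.13], [-0.30, 0.48], [-0.07, 0.12]] + [[0.00, 0.00], [-0.0, -0.0], [0.0, 0.0]]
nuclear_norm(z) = 0.61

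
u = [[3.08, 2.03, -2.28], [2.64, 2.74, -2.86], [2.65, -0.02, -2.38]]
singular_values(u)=[7.13, 1.76, 0.49]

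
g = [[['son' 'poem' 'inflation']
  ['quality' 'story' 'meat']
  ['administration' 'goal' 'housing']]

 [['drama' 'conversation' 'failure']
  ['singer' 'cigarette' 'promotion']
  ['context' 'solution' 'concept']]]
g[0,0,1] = 'poem'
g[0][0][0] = 'son'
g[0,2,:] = ['administration', 'goal', 'housing']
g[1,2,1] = 'solution'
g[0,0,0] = 'son'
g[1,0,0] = 'drama'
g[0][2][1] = 'goal'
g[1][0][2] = 'failure'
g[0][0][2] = 'inflation'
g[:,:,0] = [['son', 'quality', 'administration'], ['drama', 'singer', 'context']]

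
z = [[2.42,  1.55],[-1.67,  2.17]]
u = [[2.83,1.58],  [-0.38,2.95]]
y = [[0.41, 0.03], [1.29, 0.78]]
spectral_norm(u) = 3.65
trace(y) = 1.19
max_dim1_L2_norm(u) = 3.24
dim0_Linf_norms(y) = [1.29, 0.78]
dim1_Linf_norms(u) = [2.83, 2.95]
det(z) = 7.84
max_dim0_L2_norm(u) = 3.35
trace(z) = 4.59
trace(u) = 5.78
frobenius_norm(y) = 1.56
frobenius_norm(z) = 3.97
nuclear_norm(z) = 5.61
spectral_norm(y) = 1.55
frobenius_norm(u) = 4.40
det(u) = 8.95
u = z + y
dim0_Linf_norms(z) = [2.42, 2.17]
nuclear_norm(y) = 1.73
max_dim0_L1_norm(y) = 1.7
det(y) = 0.28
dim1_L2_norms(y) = [0.41, 1.51]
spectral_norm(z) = 2.94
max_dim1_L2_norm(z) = 2.87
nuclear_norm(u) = 6.10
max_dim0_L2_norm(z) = 2.94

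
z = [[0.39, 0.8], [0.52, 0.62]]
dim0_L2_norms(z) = [0.65, 1.01]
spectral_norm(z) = 1.19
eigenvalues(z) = [-0.15, 1.16]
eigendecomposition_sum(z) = [[-0.09,  0.09], [0.06,  -0.06]] + [[0.48, 0.71], [0.46, 0.68]]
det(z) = -0.17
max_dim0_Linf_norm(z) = 0.8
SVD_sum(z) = [[0.47, 0.75], [0.43, 0.68]] + [[-0.08, 0.05], [0.09, -0.06]]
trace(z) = 1.01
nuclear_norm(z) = 1.34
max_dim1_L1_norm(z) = 1.19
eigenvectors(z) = [[-0.83, -0.72], [0.56, -0.69]]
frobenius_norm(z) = 1.20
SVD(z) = [[-0.74, -0.67],[-0.67, 0.74]] @ diag([1.1939907811521528, 0.1458972738733411]) @ [[-0.53, -0.85], [0.85, -0.53]]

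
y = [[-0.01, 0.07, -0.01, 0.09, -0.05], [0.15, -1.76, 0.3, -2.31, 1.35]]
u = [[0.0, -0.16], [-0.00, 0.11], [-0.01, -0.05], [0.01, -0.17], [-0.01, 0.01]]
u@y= [[-0.02, 0.28, -0.05, 0.37, -0.22],[0.02, -0.19, 0.03, -0.25, 0.15],[-0.01, 0.09, -0.01, 0.11, -0.07],[-0.03, 0.3, -0.05, 0.39, -0.23],[0.00, -0.02, 0.00, -0.02, 0.01]]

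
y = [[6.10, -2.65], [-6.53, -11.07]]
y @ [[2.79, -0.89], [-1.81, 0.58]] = [[21.82,-6.97], [1.82,-0.61]]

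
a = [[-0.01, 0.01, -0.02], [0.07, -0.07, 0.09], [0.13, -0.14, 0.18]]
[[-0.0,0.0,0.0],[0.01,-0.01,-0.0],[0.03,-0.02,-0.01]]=a @ [[0.01, 0.15, -0.04],[-0.07, 0.36, -0.04],[0.08, 0.08, -0.05]]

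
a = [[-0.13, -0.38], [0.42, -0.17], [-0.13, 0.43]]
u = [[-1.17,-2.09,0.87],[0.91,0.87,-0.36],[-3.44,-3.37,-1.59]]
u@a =[[-0.84, 1.17], [0.29, -0.65], [-0.76, 1.20]]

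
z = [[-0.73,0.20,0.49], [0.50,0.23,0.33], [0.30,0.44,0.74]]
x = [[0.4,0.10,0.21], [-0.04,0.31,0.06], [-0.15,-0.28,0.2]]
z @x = [[-0.37, -0.15, -0.04],[0.14, 0.03, 0.18],[-0.01, -0.04, 0.24]]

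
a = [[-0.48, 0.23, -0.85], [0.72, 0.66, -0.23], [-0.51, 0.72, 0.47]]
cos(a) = [[0.61, 0.25, 0.04], [-0.13, 0.76, 0.40], [-0.23, -0.33, 0.74]]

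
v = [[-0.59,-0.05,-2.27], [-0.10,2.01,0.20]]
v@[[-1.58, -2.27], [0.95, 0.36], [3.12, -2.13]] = [[-6.2, 6.16],[2.69, 0.52]]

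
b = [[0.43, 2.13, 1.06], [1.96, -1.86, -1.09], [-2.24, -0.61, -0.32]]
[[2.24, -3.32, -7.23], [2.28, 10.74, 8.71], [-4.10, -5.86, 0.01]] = b @ [[1.65, 3.23, 0.98], [1.88, -1.32, -3.27], [-2.33, -1.79, -0.65]]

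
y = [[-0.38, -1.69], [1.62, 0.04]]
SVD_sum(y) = [[-1.02, -1.09], [0.78, 0.83]] + [[0.64, -0.60], [0.84, -0.79]]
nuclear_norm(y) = 3.33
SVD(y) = [[-0.80,0.61],[0.61,0.80]] @ diag([1.876604896149737, 1.450811519028862]) @ [[0.68, 0.73], [0.73, -0.68]]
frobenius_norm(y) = 2.37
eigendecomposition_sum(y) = [[-0.19+0.81j,-0.84-0.09j], [(0.81+0.08j),(0.02+0.83j)]] + [[(-0.19-0.81j),-0.85+0.09j], [0.81-0.08j,0.02-0.83j]]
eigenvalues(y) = [(-0.17+1.64j), (-0.17-1.64j)]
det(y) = 2.72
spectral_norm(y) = 1.88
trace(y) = -0.34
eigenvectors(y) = [[(0.71+0j), (0.71-0j)], [(-0.09-0.69j), (-0.09+0.69j)]]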